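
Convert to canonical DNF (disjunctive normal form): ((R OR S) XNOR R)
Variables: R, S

(NOT R AND NOT S) OR (R AND NOT S) OR (R AND S)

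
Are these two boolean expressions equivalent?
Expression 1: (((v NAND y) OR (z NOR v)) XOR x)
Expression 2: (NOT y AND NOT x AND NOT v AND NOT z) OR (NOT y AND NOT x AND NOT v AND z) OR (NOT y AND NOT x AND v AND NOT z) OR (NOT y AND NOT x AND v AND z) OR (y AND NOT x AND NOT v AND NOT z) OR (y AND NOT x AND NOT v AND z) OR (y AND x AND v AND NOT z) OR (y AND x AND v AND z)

Yes, they are equivalent — the two output columns agree on all 16 assignments:
y | x | v | z | Expression 1 | Expression 2
-------------------------------------------
0 | 0 | 0 | 0 | 1 | 1
0 | 0 | 0 | 1 | 1 | 1
0 | 0 | 1 | 0 | 1 | 1
0 | 0 | 1 | 1 | 1 | 1
0 | 1 | 0 | 0 | 0 | 0
0 | 1 | 0 | 1 | 0 | 0
0 | 1 | 1 | 0 | 0 | 0
0 | 1 | 1 | 1 | 0 | 0
1 | 0 | 0 | 0 | 1 | 1
1 | 0 | 0 | 1 | 1 | 1
1 | 0 | 1 | 0 | 0 | 0
1 | 0 | 1 | 1 | 0 | 0
1 | 1 | 0 | 0 | 0 | 0
1 | 1 | 0 | 1 | 0 | 0
1 | 1 | 1 | 0 | 1 | 1
1 | 1 | 1 | 1 | 1 | 1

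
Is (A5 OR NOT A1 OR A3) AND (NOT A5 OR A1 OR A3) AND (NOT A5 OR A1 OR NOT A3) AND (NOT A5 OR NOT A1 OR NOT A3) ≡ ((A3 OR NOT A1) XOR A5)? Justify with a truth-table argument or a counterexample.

Yes, they are equivalent — the two output columns agree on all 8 assignments:
A5 | A1 | A3 | Expression 1 | Expression 2
------------------------------------------
0 | 0 | 0 | 1 | 1
0 | 0 | 1 | 1 | 1
0 | 1 | 0 | 0 | 0
0 | 1 | 1 | 1 | 1
1 | 0 | 0 | 0 | 0
1 | 0 | 1 | 0 | 0
1 | 1 | 0 | 1 | 1
1 | 1 | 1 | 0 | 0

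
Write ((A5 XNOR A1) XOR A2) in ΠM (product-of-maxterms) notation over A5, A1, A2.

ΠM(1, 2, 4, 7) = (A5 OR A1 OR NOT A2) AND (A5 OR NOT A1 OR A2) AND (NOT A5 OR A1 OR A2) AND (NOT A5 OR NOT A1 OR NOT A2)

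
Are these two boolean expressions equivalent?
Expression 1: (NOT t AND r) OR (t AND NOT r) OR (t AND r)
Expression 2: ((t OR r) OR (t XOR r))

Yes, they are equivalent — the two output columns agree on all 4 assignments:
t | r | Expression 1 | Expression 2
-----------------------------------
0 | 0 | 0 | 0
0 | 1 | 1 | 1
1 | 0 | 1 | 1
1 | 1 | 1 | 1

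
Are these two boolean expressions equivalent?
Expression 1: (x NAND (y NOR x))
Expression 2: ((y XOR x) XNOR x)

No. Counterexample: with x=0, y=1, Expression 1 = 1 but Expression 2 = 0.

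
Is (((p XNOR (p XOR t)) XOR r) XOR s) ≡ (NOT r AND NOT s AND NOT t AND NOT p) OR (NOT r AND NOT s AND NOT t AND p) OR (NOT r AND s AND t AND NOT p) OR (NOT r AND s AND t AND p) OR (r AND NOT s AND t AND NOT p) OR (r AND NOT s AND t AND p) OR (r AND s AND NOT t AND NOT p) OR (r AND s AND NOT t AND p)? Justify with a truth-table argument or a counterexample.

Yes, they are equivalent — the two output columns agree on all 16 assignments:
r | s | t | p | Expression 1 | Expression 2
-------------------------------------------
0 | 0 | 0 | 0 | 1 | 1
0 | 0 | 0 | 1 | 1 | 1
0 | 0 | 1 | 0 | 0 | 0
0 | 0 | 1 | 1 | 0 | 0
0 | 1 | 0 | 0 | 0 | 0
0 | 1 | 0 | 1 | 0 | 0
0 | 1 | 1 | 0 | 1 | 1
0 | 1 | 1 | 1 | 1 | 1
1 | 0 | 0 | 0 | 0 | 0
1 | 0 | 0 | 1 | 0 | 0
1 | 0 | 1 | 0 | 1 | 1
1 | 0 | 1 | 1 | 1 | 1
1 | 1 | 0 | 0 | 1 | 1
1 | 1 | 0 | 1 | 1 | 1
1 | 1 | 1 | 0 | 0 | 0
1 | 1 | 1 | 1 | 0 | 0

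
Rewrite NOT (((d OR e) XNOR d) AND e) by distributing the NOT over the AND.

NOT ((d OR e) XNOR d) OR NOT e
De Morgan's: NOT(AND of terms) = OR of negations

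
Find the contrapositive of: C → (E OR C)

Contrapositive: NOT (E OR C) → NOT C
Note: A statement and its contrapositive are logically equivalent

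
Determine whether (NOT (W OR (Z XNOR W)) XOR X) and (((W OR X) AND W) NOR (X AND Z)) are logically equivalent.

No. Counterexample: with X=0, Z=0, W=0, Expression 1 = 0 but Expression 2 = 1.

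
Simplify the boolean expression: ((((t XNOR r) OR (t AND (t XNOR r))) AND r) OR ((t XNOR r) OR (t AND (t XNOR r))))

By absorption (E OR (E AND v) = E) then absorption (E OR (E AND v) = E):
= (t XNOR r)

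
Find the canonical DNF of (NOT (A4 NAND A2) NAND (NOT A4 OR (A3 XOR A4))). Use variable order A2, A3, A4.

(NOT A2 AND NOT A3 AND NOT A4) OR (NOT A2 AND NOT A3 AND A4) OR (NOT A2 AND A3 AND NOT A4) OR (NOT A2 AND A3 AND A4) OR (A2 AND NOT A3 AND NOT A4) OR (A2 AND A3 AND NOT A4) OR (A2 AND A3 AND A4)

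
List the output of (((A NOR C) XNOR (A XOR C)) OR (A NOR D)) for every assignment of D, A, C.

D | A | C | Output
------------------
0 | 0 | 0 | 1
0 | 0 | 1 | 1
0 | 1 | 0 | 0
0 | 1 | 1 | 1
1 | 0 | 0 | 0
1 | 0 | 1 | 0
1 | 1 | 0 | 0
1 | 1 | 1 | 1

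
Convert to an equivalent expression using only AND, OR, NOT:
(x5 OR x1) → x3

NOT (x5 OR x1) OR x3
(Implication elimination: A → B = NOT A OR B)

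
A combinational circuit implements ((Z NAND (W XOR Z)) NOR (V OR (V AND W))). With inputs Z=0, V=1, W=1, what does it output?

Substituting: ((0 NAND (1 XOR 0)) NOR (1 OR (1 AND 1)))
= 0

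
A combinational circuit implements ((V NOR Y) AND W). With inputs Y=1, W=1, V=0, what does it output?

Substituting: ((0 NOR 1) AND 1)
= 0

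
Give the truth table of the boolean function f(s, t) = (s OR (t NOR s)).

s | t | Output
--------------
0 | 0 | 1
0 | 1 | 0
1 | 0 | 1
1 | 1 | 1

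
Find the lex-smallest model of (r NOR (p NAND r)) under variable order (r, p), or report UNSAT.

UNSATISFIABLE - no assignment makes this expression true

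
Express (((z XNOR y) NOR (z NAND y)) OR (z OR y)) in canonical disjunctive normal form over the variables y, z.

(NOT y AND z) OR (y AND NOT z) OR (y AND z)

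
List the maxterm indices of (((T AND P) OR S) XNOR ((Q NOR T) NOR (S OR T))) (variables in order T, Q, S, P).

ΠM(2, 3, 4, 5, 6, 7, 9, 10, 11, 13, 14, 15) = (T OR Q OR NOT S OR P) AND (T OR Q OR NOT S OR NOT P) AND (T OR NOT Q OR S OR P) AND (T OR NOT Q OR S OR NOT P) AND (T OR NOT Q OR NOT S OR P) AND (T OR NOT Q OR NOT S OR NOT P) AND (NOT T OR Q OR S OR NOT P) AND (NOT T OR Q OR NOT S OR P) AND (NOT T OR Q OR NOT S OR NOT P) AND (NOT T OR NOT Q OR S OR NOT P) AND (NOT T OR NOT Q OR NOT S OR P) AND (NOT T OR NOT Q OR NOT S OR NOT P)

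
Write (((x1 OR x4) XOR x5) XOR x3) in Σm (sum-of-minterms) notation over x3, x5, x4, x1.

Σm(1, 2, 3, 4, 8, 13, 14, 15) = (NOT x3 AND NOT x5 AND NOT x4 AND x1) OR (NOT x3 AND NOT x5 AND x4 AND NOT x1) OR (NOT x3 AND NOT x5 AND x4 AND x1) OR (NOT x3 AND x5 AND NOT x4 AND NOT x1) OR (x3 AND NOT x5 AND NOT x4 AND NOT x1) OR (x3 AND x5 AND NOT x4 AND x1) OR (x3 AND x5 AND x4 AND NOT x1) OR (x3 AND x5 AND x4 AND x1)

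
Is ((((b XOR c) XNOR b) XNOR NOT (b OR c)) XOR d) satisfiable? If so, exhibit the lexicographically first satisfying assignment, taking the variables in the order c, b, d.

c=0, b=0, d=0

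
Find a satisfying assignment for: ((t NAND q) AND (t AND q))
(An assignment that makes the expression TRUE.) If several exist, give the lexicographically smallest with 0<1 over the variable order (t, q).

UNSATISFIABLE - no assignment makes this expression true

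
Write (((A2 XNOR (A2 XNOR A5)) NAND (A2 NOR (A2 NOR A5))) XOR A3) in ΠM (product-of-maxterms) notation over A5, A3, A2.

ΠM(2, 3, 4, 7) = (A5 OR NOT A3 OR A2) AND (A5 OR NOT A3 OR NOT A2) AND (NOT A5 OR A3 OR A2) AND (NOT A5 OR NOT A3 OR NOT A2)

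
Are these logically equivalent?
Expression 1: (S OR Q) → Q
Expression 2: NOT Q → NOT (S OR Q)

Yes, Contrapositive is always equivalent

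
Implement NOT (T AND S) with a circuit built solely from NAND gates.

(((T NAND S) NAND (T NAND S)) NAND ((T NAND S) NAND (T NAND S)))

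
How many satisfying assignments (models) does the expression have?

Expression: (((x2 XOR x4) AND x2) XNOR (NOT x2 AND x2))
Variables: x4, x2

Satisfying assignments: (0,0), (1,0), (1,1)
Count: 3 out of 4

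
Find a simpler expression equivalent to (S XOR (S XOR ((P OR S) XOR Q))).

By XOR self-cancellation ((E XOR v) XOR v = E):
= ((P OR S) XOR Q)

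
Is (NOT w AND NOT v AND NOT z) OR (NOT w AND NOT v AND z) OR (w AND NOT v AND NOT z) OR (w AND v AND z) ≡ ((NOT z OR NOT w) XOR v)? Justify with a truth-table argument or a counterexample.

Yes, they are equivalent — the two output columns agree on all 8 assignments:
w | v | z | Expression 1 | Expression 2
---------------------------------------
0 | 0 | 0 | 1 | 1
0 | 0 | 1 | 1 | 1
0 | 1 | 0 | 0 | 0
0 | 1 | 1 | 0 | 0
1 | 0 | 0 | 1 | 1
1 | 0 | 1 | 0 | 0
1 | 1 | 0 | 0 | 0
1 | 1 | 1 | 1 | 1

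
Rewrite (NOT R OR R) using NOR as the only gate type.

(((R NOR R) NOR R) NOR ((R NOR R) NOR R))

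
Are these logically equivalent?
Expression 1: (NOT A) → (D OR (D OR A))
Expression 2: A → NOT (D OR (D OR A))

No, Inverse is not equivalent to original (counterexample: A=0, D=0)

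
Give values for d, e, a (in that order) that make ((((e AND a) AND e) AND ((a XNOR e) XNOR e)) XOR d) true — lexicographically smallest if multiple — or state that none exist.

d=0, e=1, a=1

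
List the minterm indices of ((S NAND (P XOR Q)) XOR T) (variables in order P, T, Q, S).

Σm(0, 1, 2, 7, 8, 10, 11, 13) = (NOT P AND NOT T AND NOT Q AND NOT S) OR (NOT P AND NOT T AND NOT Q AND S) OR (NOT P AND NOT T AND Q AND NOT S) OR (NOT P AND T AND Q AND S) OR (P AND NOT T AND NOT Q AND NOT S) OR (P AND NOT T AND Q AND NOT S) OR (P AND NOT T AND Q AND S) OR (P AND T AND NOT Q AND S)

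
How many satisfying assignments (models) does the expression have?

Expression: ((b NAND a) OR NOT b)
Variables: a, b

Satisfying assignments: (0,0), (0,1), (1,0)
Count: 3 out of 4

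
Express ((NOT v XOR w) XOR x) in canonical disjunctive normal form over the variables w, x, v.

(NOT w AND NOT x AND NOT v) OR (NOT w AND x AND v) OR (w AND NOT x AND v) OR (w AND x AND NOT v)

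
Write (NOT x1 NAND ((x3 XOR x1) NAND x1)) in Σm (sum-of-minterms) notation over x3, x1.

Σm(1, 3) = (NOT x3 AND x1) OR (x3 AND x1)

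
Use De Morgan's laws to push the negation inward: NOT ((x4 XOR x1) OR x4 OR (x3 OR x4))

NOT (x4 XOR x1) AND NOT x4 AND NOT (x3 OR x4)
De Morgan's: NOT(OR of terms) = AND of negations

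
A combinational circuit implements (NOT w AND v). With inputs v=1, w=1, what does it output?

Substituting: (NOT 1 AND 1)
= 0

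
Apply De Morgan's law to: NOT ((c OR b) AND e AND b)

NOT (c OR b) OR NOT e OR NOT b
De Morgan's: NOT(AND of terms) = OR of negations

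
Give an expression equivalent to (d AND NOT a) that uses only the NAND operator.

((d NAND (a NAND a)) NAND (d NAND (a NAND a)))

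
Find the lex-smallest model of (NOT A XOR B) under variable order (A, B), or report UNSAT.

A=0, B=0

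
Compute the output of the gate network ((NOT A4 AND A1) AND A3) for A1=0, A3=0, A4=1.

Substituting: ((NOT 1 AND 0) AND 0)
= 0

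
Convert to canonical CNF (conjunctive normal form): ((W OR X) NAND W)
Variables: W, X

(NOT W OR X) AND (NOT W OR NOT X)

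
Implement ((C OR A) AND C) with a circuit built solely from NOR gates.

((((C NOR A) NOR (C NOR A)) NOR ((C NOR A) NOR (C NOR A))) NOR (C NOR C))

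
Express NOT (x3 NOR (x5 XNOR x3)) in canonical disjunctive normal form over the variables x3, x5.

(NOT x3 AND NOT x5) OR (x3 AND NOT x5) OR (x3 AND x5)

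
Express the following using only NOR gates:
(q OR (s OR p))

((q NOR ((s NOR p) NOR (s NOR p))) NOR (q NOR ((s NOR p) NOR (s NOR p))))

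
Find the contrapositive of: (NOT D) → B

Contrapositive: NOT B → D
Note: A statement and its contrapositive are logically equivalent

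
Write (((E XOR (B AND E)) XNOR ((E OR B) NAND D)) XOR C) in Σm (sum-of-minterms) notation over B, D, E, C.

Σm(1, 2, 5, 7, 9, 11, 12, 14) = (NOT B AND NOT D AND NOT E AND C) OR (NOT B AND NOT D AND E AND NOT C) OR (NOT B AND D AND NOT E AND C) OR (NOT B AND D AND E AND C) OR (B AND NOT D AND NOT E AND C) OR (B AND NOT D AND E AND C) OR (B AND D AND NOT E AND NOT C) OR (B AND D AND E AND NOT C)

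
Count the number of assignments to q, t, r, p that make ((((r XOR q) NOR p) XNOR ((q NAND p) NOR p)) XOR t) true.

Satisfying assignments: (0,0,0,1), (0,0,1,0), (0,0,1,1), (0,1,0,0), (1,0,0,0), (1,0,0,1), (1,0,1,1), (1,1,1,0)
Count: 8 out of 16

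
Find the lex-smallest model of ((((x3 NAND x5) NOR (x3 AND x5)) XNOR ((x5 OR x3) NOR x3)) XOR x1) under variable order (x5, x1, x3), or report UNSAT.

x5=0, x1=0, x3=1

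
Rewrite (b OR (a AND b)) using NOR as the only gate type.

((b NOR ((a NOR a) NOR (b NOR b))) NOR (b NOR ((a NOR a) NOR (b NOR b))))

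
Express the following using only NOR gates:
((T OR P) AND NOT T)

((((T NOR P) NOR (T NOR P)) NOR ((T NOR P) NOR (T NOR P))) NOR ((T NOR T) NOR (T NOR T)))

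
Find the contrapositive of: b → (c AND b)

Contrapositive: NOT (c AND b) → NOT b
Note: A statement and its contrapositive are logically equivalent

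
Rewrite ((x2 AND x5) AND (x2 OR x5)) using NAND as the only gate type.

((((x2 NAND x5) NAND (x2 NAND x5)) NAND ((x2 NAND x2) NAND (x5 NAND x5))) NAND (((x2 NAND x5) NAND (x2 NAND x5)) NAND ((x2 NAND x2) NAND (x5 NAND x5))))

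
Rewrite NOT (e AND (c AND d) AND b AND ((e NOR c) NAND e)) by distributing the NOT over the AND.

NOT e OR NOT (c AND d) OR NOT b OR NOT ((e NOR c) NAND e)
De Morgan's: NOT(AND of terms) = OR of negations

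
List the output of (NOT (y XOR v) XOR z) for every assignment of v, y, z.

v | y | z | Output
------------------
0 | 0 | 0 | 1
0 | 0 | 1 | 0
0 | 1 | 0 | 0
0 | 1 | 1 | 1
1 | 0 | 0 | 0
1 | 0 | 1 | 1
1 | 1 | 0 | 1
1 | 1 | 1 | 0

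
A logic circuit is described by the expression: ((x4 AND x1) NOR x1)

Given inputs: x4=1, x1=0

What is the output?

Substituting: ((1 AND 0) NOR 0)
= 1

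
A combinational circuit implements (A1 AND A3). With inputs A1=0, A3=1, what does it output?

Substituting: (0 AND 1)
= 0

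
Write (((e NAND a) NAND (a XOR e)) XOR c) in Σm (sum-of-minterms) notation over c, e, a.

Σm(0, 3, 5, 6) = (NOT c AND NOT e AND NOT a) OR (NOT c AND e AND a) OR (c AND NOT e AND a) OR (c AND e AND NOT a)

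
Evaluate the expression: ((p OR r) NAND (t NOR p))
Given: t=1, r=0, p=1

Substituting: ((1 OR 0) NAND (1 NOR 1))
= 1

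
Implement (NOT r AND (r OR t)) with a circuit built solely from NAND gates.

(((r NAND r) NAND ((r NAND r) NAND (t NAND t))) NAND ((r NAND r) NAND ((r NAND r) NAND (t NAND t))))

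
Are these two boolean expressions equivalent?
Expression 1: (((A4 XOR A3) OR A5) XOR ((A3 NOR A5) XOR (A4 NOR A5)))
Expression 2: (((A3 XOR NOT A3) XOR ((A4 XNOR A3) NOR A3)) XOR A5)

No. Counterexample: with A3=0, A5=0, A4=0, Expression 1 = 0 but Expression 2 = 1.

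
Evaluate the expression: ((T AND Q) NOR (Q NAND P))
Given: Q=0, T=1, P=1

Substituting: ((1 AND 0) NOR (0 NAND 1))
= 0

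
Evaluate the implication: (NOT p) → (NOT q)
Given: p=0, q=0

Antecedent (NOT p) = 1; consequent (NOT q) = 1.
1 → 1 = 1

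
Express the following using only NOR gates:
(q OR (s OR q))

((q NOR ((s NOR q) NOR (s NOR q))) NOR (q NOR ((s NOR q) NOR (s NOR q))))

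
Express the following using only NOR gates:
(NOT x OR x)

(((x NOR x) NOR x) NOR ((x NOR x) NOR x))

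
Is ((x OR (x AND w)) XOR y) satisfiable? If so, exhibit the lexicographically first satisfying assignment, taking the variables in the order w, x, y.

w=0, x=0, y=1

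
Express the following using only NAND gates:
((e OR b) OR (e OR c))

((((e NAND e) NAND (b NAND b)) NAND ((e NAND e) NAND (b NAND b))) NAND (((e NAND e) NAND (c NAND c)) NAND ((e NAND e) NAND (c NAND c))))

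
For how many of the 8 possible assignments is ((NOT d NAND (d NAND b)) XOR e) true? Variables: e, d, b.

Satisfying assignments: (0,1,0), (0,1,1), (1,0,0), (1,0,1)
Count: 4 out of 8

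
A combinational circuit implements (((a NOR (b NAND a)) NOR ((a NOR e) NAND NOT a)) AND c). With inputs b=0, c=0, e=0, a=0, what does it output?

Substituting: (((0 NOR (0 NAND 0)) NOR ((0 NOR 0) NAND NOT 0)) AND 0)
= 0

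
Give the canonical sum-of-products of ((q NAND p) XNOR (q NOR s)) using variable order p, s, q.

Σm(0, 4, 5, 7) = (NOT p AND NOT s AND NOT q) OR (p AND NOT s AND NOT q) OR (p AND NOT s AND q) OR (p AND s AND q)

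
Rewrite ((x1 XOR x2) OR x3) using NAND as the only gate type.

((((x1 NAND (x1 NAND x2)) NAND (x2 NAND (x1 NAND x2))) NAND ((x1 NAND (x1 NAND x2)) NAND (x2 NAND (x1 NAND x2)))) NAND (x3 NAND x3))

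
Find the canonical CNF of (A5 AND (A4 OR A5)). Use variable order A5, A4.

(A5 OR A4) AND (A5 OR NOT A4)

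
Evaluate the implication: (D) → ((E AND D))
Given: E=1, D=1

Antecedent (D) = 1; consequent ((E AND D)) = 1.
1 → 1 = 1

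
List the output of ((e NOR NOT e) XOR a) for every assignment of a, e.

a | e | Output
--------------
0 | 0 | 0
0 | 1 | 0
1 | 0 | 1
1 | 1 | 1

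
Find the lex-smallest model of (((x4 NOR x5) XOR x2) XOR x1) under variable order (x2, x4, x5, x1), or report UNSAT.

x2=0, x4=0, x5=0, x1=0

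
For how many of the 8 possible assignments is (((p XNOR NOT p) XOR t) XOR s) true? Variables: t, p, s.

Satisfying assignments: (0,0,1), (0,1,1), (1,0,0), (1,1,0)
Count: 4 out of 8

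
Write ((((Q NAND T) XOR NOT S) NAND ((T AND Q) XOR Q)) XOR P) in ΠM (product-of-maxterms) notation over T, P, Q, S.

ΠM(3, 4, 5, 6, 12, 13, 14, 15) = (T OR P OR NOT Q OR NOT S) AND (T OR NOT P OR Q OR S) AND (T OR NOT P OR Q OR NOT S) AND (T OR NOT P OR NOT Q OR S) AND (NOT T OR NOT P OR Q OR S) AND (NOT T OR NOT P OR Q OR NOT S) AND (NOT T OR NOT P OR NOT Q OR S) AND (NOT T OR NOT P OR NOT Q OR NOT S)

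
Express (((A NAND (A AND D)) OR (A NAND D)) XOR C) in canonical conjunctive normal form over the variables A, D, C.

(A OR D OR NOT C) AND (A OR NOT D OR NOT C) AND (NOT A OR D OR NOT C) AND (NOT A OR NOT D OR C)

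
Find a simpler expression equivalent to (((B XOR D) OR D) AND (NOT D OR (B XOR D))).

By distribution ((E OR v) AND (E OR NOT v) = E):
= (B XOR D)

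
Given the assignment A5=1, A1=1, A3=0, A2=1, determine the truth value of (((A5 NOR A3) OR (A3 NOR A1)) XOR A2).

Substituting: (((1 NOR 0) OR (0 NOR 1)) XOR 1)
= 1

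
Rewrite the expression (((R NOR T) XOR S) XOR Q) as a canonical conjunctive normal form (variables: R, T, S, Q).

(R OR T OR S OR NOT Q) AND (R OR T OR NOT S OR Q) AND (R OR NOT T OR S OR Q) AND (R OR NOT T OR NOT S OR NOT Q) AND (NOT R OR T OR S OR Q) AND (NOT R OR T OR NOT S OR NOT Q) AND (NOT R OR NOT T OR S OR Q) AND (NOT R OR NOT T OR NOT S OR NOT Q)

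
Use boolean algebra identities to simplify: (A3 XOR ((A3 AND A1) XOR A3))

By XOR self-cancellation ((E XOR v) XOR v = E):
= (A3 AND A1)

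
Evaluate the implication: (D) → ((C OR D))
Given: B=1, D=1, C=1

Antecedent (D) = 1; consequent ((C OR D)) = 1.
1 → 1 = 1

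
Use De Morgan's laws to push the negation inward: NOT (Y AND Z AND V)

NOT Y OR NOT Z OR NOT V
De Morgan's: NOT(AND of terms) = OR of negations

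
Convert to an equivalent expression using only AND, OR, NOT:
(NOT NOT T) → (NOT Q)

NOT T OR (NOT Q)
(Implication elimination: A → B = NOT A OR B)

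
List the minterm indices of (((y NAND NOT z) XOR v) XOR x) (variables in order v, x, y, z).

Σm(0, 1, 3, 6, 10, 12, 13, 15) = (NOT v AND NOT x AND NOT y AND NOT z) OR (NOT v AND NOT x AND NOT y AND z) OR (NOT v AND NOT x AND y AND z) OR (NOT v AND x AND y AND NOT z) OR (v AND NOT x AND y AND NOT z) OR (v AND x AND NOT y AND NOT z) OR (v AND x AND NOT y AND z) OR (v AND x AND y AND z)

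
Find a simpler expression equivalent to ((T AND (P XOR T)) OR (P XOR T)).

By absorption (E OR (E AND v) = E):
= (P XOR T)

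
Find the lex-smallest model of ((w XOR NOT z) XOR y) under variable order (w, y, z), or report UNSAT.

w=0, y=0, z=0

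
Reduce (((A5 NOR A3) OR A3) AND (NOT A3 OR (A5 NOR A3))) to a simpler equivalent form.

By distribution ((E OR v) AND (E OR NOT v) = E):
= (A5 NOR A3)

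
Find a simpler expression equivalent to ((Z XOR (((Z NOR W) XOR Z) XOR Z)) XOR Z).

By XOR self-cancellation ((E XOR v) XOR v = E) then XOR self-cancellation ((E XOR v) XOR v = E):
= (Z NOR W)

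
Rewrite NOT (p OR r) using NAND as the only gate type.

(((p NAND p) NAND (r NAND r)) NAND ((p NAND p) NAND (r NAND r)))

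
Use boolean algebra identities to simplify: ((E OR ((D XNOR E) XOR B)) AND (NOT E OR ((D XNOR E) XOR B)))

By distribution ((E OR v) AND (E OR NOT v) = E):
= ((D XNOR E) XOR B)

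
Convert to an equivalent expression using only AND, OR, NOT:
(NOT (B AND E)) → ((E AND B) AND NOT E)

(B AND E) OR ((E AND B) AND NOT E)
(Implication elimination: A → B = NOT A OR B)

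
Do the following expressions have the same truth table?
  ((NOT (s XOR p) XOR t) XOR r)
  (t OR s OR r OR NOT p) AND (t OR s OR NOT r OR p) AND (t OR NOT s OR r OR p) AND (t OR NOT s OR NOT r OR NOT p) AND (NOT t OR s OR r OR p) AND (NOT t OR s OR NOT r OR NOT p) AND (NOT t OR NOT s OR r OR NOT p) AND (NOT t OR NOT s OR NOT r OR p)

Yes, they are equivalent — the two output columns agree on all 16 assignments:
t | s | r | p | Expression 1 | Expression 2
-------------------------------------------
0 | 0 | 0 | 0 | 1 | 1
0 | 0 | 0 | 1 | 0 | 0
0 | 0 | 1 | 0 | 0 | 0
0 | 0 | 1 | 1 | 1 | 1
0 | 1 | 0 | 0 | 0 | 0
0 | 1 | 0 | 1 | 1 | 1
0 | 1 | 1 | 0 | 1 | 1
0 | 1 | 1 | 1 | 0 | 0
1 | 0 | 0 | 0 | 0 | 0
1 | 0 | 0 | 1 | 1 | 1
1 | 0 | 1 | 0 | 1 | 1
1 | 0 | 1 | 1 | 0 | 0
1 | 1 | 0 | 0 | 1 | 1
1 | 1 | 0 | 1 | 0 | 0
1 | 1 | 1 | 0 | 0 | 0
1 | 1 | 1 | 1 | 1 | 1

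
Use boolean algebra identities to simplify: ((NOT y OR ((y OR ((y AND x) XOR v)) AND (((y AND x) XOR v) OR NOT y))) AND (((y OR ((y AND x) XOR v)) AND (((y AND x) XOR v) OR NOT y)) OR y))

By distribution ((E OR v) AND (E OR NOT v) = E) then distribution ((E OR v) AND (E OR NOT v) = E):
= ((y AND x) XOR v)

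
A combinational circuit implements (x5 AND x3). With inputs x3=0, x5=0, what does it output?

Substituting: (0 AND 0)
= 0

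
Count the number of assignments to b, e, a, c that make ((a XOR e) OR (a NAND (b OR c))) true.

Satisfying assignments: (0,0,0,0), (0,0,0,1), (0,0,1,0), (0,0,1,1), (0,1,0,0), (0,1,0,1), (0,1,1,0), (1,0,0,0), (1,0,0,1), (1,0,1,0), (1,0,1,1), (1,1,0,0), (1,1,0,1)
Count: 13 out of 16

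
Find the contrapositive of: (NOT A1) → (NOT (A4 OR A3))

Contrapositive: (A4 OR A3) → A1
Note: A statement and its contrapositive are logically equivalent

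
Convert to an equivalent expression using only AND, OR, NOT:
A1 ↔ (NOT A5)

(A1 AND (NOT A5)) OR (NOT A1 AND A5)
(Biconditional = both true or both false)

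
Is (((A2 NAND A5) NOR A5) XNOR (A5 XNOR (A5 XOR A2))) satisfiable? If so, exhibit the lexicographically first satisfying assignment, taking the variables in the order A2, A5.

A2=1, A5=0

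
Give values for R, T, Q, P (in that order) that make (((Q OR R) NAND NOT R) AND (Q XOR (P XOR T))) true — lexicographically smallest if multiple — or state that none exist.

R=0, T=0, Q=0, P=1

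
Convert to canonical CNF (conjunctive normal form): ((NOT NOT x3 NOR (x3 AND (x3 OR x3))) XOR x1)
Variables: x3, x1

(x3 OR NOT x1) AND (NOT x3 OR x1)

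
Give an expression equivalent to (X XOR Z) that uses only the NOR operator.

((((X NOR Z) NOR (X NOR Z)) NOR ((X NOR Z) NOR (X NOR Z))) NOR ((((X NOR X) NOR (Z NOR Z)) NOR ((X NOR X) NOR (Z NOR Z))) NOR (((X NOR X) NOR (Z NOR Z)) NOR ((X NOR X) NOR (Z NOR Z)))))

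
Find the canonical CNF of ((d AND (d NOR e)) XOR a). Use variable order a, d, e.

(a OR d OR e) AND (a OR d OR NOT e) AND (a OR NOT d OR e) AND (a OR NOT d OR NOT e)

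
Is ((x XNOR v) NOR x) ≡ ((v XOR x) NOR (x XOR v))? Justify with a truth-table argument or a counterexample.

No. Counterexample: with x=0, v=0, Expression 1 = 0 but Expression 2 = 1.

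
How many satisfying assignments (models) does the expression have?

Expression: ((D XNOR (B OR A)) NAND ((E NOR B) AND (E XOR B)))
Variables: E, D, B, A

Satisfying assignments: (0,0,0,0), (0,0,0,1), (0,0,1,0), (0,0,1,1), (0,1,0,0), (0,1,0,1), (0,1,1,0), (0,1,1,1), (1,0,0,0), (1,0,0,1), (1,0,1,0), (1,0,1,1), (1,1,0,0), (1,1,0,1), (1,1,1,0), (1,1,1,1)
Count: 16 out of 16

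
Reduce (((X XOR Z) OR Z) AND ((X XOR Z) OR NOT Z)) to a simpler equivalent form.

By distribution ((E OR v) AND (E OR NOT v) = E):
= (X XOR Z)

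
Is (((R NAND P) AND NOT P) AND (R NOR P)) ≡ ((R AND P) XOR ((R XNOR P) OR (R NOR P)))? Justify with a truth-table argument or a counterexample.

Yes, they are equivalent — the two output columns agree on all 4 assignments:
P | R | Expression 1 | Expression 2
-----------------------------------
0 | 0 | 1 | 1
0 | 1 | 0 | 0
1 | 0 | 0 | 0
1 | 1 | 0 | 0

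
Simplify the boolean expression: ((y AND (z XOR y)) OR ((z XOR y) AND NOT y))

By distribution ((E AND v) OR (E AND NOT v) = E):
= (z XOR y)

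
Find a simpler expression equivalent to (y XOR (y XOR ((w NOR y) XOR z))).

By XOR self-cancellation ((E XOR v) XOR v = E):
= ((w NOR y) XOR z)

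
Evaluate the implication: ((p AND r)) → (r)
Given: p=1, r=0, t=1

Antecedent ((p AND r)) = 0; consequent (r) = 0.
0 → 0 = 1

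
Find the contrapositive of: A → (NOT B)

Contrapositive: B → NOT A
Note: A statement and its contrapositive are logically equivalent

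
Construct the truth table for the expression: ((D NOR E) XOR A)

A | E | D | Output
------------------
0 | 0 | 0 | 1
0 | 0 | 1 | 0
0 | 1 | 0 | 0
0 | 1 | 1 | 0
1 | 0 | 0 | 0
1 | 0 | 1 | 1
1 | 1 | 0 | 1
1 | 1 | 1 | 1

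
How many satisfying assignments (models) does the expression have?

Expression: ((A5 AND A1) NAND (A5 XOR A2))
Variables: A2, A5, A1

Satisfying assignments: (0,0,0), (0,0,1), (0,1,0), (1,0,0), (1,0,1), (1,1,0), (1,1,1)
Count: 7 out of 8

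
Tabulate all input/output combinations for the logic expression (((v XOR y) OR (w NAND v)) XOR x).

v | y | x | w | Output
----------------------
0 | 0 | 0 | 0 | 1
0 | 0 | 0 | 1 | 1
0 | 0 | 1 | 0 | 0
0 | 0 | 1 | 1 | 0
0 | 1 | 0 | 0 | 1
0 | 1 | 0 | 1 | 1
0 | 1 | 1 | 0 | 0
0 | 1 | 1 | 1 | 0
1 | 0 | 0 | 0 | 1
1 | 0 | 0 | 1 | 1
1 | 0 | 1 | 0 | 0
1 | 0 | 1 | 1 | 0
1 | 1 | 0 | 0 | 1
1 | 1 | 0 | 1 | 0
1 | 1 | 1 | 0 | 0
1 | 1 | 1 | 1 | 1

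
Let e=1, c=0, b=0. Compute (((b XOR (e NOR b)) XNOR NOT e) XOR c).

Substituting: (((0 XOR (1 NOR 0)) XNOR NOT 1) XOR 0)
= 1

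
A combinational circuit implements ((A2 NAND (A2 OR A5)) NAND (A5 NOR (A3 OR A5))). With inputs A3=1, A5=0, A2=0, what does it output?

Substituting: ((0 NAND (0 OR 0)) NAND (0 NOR (1 OR 0)))
= 1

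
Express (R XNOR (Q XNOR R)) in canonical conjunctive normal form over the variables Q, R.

(Q OR R) AND (Q OR NOT R)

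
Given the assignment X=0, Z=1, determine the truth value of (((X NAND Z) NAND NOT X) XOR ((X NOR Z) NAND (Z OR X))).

Substituting: (((0 NAND 1) NAND NOT 0) XOR ((0 NOR 1) NAND (1 OR 0)))
= 1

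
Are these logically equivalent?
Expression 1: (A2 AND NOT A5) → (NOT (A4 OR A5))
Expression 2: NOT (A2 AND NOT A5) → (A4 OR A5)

No, Inverse is not equivalent to original (counterexample: A4=0, A2=0, A5=0)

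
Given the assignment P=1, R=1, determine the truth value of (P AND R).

Substituting: (1 AND 1)
= 1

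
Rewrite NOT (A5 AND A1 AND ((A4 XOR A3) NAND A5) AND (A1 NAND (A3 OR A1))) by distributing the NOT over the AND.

NOT A5 OR NOT A1 OR NOT ((A4 XOR A3) NAND A5) OR NOT (A1 NAND (A3 OR A1))
De Morgan's: NOT(AND of terms) = OR of negations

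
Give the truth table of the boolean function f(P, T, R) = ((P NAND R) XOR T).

P | T | R | Output
------------------
0 | 0 | 0 | 1
0 | 0 | 1 | 1
0 | 1 | 0 | 0
0 | 1 | 1 | 0
1 | 0 | 0 | 1
1 | 0 | 1 | 0
1 | 1 | 0 | 0
1 | 1 | 1 | 1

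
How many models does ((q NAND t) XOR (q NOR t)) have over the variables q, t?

Satisfying assignments: (0,1), (1,0)
Count: 2 out of 4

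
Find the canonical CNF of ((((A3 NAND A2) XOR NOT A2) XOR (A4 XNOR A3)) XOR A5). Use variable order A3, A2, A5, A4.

(A3 OR A2 OR A5 OR NOT A4) AND (A3 OR A2 OR NOT A5 OR A4) AND (A3 OR NOT A2 OR A5 OR A4) AND (A3 OR NOT A2 OR NOT A5 OR NOT A4) AND (NOT A3 OR A2 OR A5 OR A4) AND (NOT A3 OR A2 OR NOT A5 OR NOT A4) AND (NOT A3 OR NOT A2 OR A5 OR A4) AND (NOT A3 OR NOT A2 OR NOT A5 OR NOT A4)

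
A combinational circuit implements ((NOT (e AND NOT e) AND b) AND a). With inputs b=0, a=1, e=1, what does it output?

Substituting: ((NOT (1 AND NOT 1) AND 0) AND 1)
= 0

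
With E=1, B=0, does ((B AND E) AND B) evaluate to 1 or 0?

Substituting: ((0 AND 1) AND 0)
= 0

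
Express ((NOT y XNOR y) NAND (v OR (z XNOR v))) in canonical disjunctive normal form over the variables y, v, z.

(NOT y AND NOT v AND NOT z) OR (NOT y AND NOT v AND z) OR (NOT y AND v AND NOT z) OR (NOT y AND v AND z) OR (y AND NOT v AND NOT z) OR (y AND NOT v AND z) OR (y AND v AND NOT z) OR (y AND v AND z)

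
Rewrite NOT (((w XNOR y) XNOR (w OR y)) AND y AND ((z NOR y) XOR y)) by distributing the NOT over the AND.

NOT ((w XNOR y) XNOR (w OR y)) OR NOT y OR NOT ((z NOR y) XOR y)
De Morgan's: NOT(AND of terms) = OR of negations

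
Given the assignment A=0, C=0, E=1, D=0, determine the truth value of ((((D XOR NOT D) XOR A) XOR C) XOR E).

Substituting: ((((0 XOR NOT 0) XOR 0) XOR 0) XOR 1)
= 0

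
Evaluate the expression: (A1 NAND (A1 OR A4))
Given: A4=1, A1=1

Substituting: (1 NAND (1 OR 1))
= 0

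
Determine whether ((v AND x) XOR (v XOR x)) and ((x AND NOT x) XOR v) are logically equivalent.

No. Counterexample: with x=1, v=0, Expression 1 = 1 but Expression 2 = 0.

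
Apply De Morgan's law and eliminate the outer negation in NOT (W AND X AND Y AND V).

NOT W OR NOT X OR NOT Y OR NOT V
De Morgan's: NOT(AND of terms) = OR of negations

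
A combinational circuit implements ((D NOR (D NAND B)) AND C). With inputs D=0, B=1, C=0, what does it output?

Substituting: ((0 NOR (0 NAND 1)) AND 0)
= 0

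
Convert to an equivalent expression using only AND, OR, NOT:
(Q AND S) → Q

NOT (Q AND S) OR Q
(Implication elimination: A → B = NOT A OR B)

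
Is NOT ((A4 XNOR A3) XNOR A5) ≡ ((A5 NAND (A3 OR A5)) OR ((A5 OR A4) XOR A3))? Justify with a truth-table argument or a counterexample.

No. Counterexample: with A4=0, A5=0, A3=1, Expression 1 = 0 but Expression 2 = 1.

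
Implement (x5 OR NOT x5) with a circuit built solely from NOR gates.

((x5 NOR (x5 NOR x5)) NOR (x5 NOR (x5 NOR x5)))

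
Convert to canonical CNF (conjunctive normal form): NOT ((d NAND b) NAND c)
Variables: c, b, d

(c OR b OR d) AND (c OR b OR NOT d) AND (c OR NOT b OR d) AND (c OR NOT b OR NOT d) AND (NOT c OR NOT b OR NOT d)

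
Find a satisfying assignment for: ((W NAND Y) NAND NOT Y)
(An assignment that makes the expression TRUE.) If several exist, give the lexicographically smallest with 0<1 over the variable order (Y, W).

Y=1, W=0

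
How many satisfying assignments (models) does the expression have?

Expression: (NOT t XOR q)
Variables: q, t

Satisfying assignments: (0,0), (1,1)
Count: 2 out of 4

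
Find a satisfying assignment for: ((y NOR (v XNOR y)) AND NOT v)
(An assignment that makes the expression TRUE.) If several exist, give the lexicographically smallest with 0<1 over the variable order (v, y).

UNSATISFIABLE - no assignment makes this expression true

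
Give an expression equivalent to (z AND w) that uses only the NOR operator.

((z NOR z) NOR (w NOR w))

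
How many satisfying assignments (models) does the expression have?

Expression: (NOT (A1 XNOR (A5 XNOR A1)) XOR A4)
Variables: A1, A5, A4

Satisfying assignments: (0,0,0), (0,1,1), (1,0,0), (1,1,1)
Count: 4 out of 8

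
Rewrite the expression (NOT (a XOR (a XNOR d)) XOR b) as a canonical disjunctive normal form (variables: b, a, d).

(NOT b AND NOT a AND d) OR (NOT b AND a AND d) OR (b AND NOT a AND NOT d) OR (b AND a AND NOT d)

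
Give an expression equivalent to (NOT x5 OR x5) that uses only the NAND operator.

(((x5 NAND x5) NAND (x5 NAND x5)) NAND (x5 NAND x5))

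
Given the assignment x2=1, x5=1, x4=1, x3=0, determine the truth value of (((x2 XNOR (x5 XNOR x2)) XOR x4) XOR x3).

Substituting: (((1 XNOR (1 XNOR 1)) XOR 1) XOR 0)
= 0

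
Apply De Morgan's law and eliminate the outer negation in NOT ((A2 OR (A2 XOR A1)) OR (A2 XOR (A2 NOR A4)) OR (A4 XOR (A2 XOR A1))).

NOT (A2 OR (A2 XOR A1)) AND NOT (A2 XOR (A2 NOR A4)) AND NOT (A4 XOR (A2 XOR A1))
De Morgan's: NOT(OR of terms) = AND of negations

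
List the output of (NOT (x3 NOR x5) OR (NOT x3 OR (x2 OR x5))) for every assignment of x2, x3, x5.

x2 | x3 | x5 | Output
---------------------
0 | 0 | 0 | 1
0 | 0 | 1 | 1
0 | 1 | 0 | 1
0 | 1 | 1 | 1
1 | 0 | 0 | 1
1 | 0 | 1 | 1
1 | 1 | 0 | 1
1 | 1 | 1 | 1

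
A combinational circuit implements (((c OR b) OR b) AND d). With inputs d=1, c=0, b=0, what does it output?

Substituting: (((0 OR 0) OR 0) AND 1)
= 0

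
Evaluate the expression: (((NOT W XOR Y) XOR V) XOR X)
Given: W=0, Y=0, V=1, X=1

Substituting: (((NOT 0 XOR 0) XOR 1) XOR 1)
= 1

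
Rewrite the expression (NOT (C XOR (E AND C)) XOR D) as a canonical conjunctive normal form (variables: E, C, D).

(E OR C OR NOT D) AND (E OR NOT C OR D) AND (NOT E OR C OR NOT D) AND (NOT E OR NOT C OR NOT D)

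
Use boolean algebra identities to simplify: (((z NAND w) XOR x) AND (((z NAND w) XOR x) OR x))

By absorption (E AND (E OR v) = E):
= ((z NAND w) XOR x)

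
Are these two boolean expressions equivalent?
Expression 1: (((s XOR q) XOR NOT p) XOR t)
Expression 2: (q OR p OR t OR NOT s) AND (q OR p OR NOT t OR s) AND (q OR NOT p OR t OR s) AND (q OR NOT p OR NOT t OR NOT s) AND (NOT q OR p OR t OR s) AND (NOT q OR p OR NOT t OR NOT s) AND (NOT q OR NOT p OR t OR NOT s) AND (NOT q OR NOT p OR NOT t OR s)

Yes, they are equivalent — the two output columns agree on all 16 assignments:
q | p | t | s | Expression 1 | Expression 2
-------------------------------------------
0 | 0 | 0 | 0 | 1 | 1
0 | 0 | 0 | 1 | 0 | 0
0 | 0 | 1 | 0 | 0 | 0
0 | 0 | 1 | 1 | 1 | 1
0 | 1 | 0 | 0 | 0 | 0
0 | 1 | 0 | 1 | 1 | 1
0 | 1 | 1 | 0 | 1 | 1
0 | 1 | 1 | 1 | 0 | 0
1 | 0 | 0 | 0 | 0 | 0
1 | 0 | 0 | 1 | 1 | 1
1 | 0 | 1 | 0 | 1 | 1
1 | 0 | 1 | 1 | 0 | 0
1 | 1 | 0 | 0 | 1 | 1
1 | 1 | 0 | 1 | 0 | 0
1 | 1 | 1 | 0 | 0 | 0
1 | 1 | 1 | 1 | 1 | 1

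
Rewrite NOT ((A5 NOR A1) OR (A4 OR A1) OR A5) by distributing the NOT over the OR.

NOT (A5 NOR A1) AND NOT (A4 OR A1) AND NOT A5
De Morgan's: NOT(OR of terms) = AND of negations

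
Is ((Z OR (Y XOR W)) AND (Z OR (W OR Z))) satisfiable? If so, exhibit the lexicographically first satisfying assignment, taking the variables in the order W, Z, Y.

W=0, Z=1, Y=0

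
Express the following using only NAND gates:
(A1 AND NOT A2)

((A1 NAND (A2 NAND A2)) NAND (A1 NAND (A2 NAND A2)))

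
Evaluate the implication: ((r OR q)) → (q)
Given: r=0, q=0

Antecedent ((r OR q)) = 0; consequent (q) = 0.
0 → 0 = 1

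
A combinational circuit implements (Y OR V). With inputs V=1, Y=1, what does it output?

Substituting: (1 OR 1)
= 1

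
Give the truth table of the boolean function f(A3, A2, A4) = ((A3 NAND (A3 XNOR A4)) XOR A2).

A3 | A2 | A4 | Output
---------------------
0 | 0 | 0 | 1
0 | 0 | 1 | 1
0 | 1 | 0 | 0
0 | 1 | 1 | 0
1 | 0 | 0 | 1
1 | 0 | 1 | 0
1 | 1 | 0 | 0
1 | 1 | 1 | 1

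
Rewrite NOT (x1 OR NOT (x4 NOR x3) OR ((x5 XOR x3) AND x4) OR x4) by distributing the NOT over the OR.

NOT x1 AND (x4 NOR x3) AND NOT ((x5 XOR x3) AND x4) AND NOT x4
De Morgan's: NOT(OR of terms) = AND of negations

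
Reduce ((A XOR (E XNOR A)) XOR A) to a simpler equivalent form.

By XOR self-cancellation ((E XOR v) XOR v = E):
= (E XNOR A)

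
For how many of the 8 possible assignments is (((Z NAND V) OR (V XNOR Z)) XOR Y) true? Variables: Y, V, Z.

Satisfying assignments: (0,0,0), (0,0,1), (0,1,0), (0,1,1)
Count: 4 out of 8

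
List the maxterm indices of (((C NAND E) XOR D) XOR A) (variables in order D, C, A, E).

ΠM(2, 3, 5, 6, 8, 9, 12, 15) = (D OR C OR NOT A OR E) AND (D OR C OR NOT A OR NOT E) AND (D OR NOT C OR A OR NOT E) AND (D OR NOT C OR NOT A OR E) AND (NOT D OR C OR A OR E) AND (NOT D OR C OR A OR NOT E) AND (NOT D OR NOT C OR A OR E) AND (NOT D OR NOT C OR NOT A OR NOT E)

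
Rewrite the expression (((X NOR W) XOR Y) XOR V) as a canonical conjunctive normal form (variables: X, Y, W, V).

(X OR Y OR W OR NOT V) AND (X OR Y OR NOT W OR V) AND (X OR NOT Y OR W OR V) AND (X OR NOT Y OR NOT W OR NOT V) AND (NOT X OR Y OR W OR V) AND (NOT X OR Y OR NOT W OR V) AND (NOT X OR NOT Y OR W OR NOT V) AND (NOT X OR NOT Y OR NOT W OR NOT V)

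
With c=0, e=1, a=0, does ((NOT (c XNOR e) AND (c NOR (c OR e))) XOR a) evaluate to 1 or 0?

Substituting: ((NOT (0 XNOR 1) AND (0 NOR (0 OR 1))) XOR 0)
= 0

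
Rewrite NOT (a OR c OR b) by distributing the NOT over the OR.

NOT a AND NOT c AND NOT b
De Morgan's: NOT(OR of terms) = AND of negations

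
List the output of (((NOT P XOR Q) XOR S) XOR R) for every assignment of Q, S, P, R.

Q | S | P | R | Output
----------------------
0 | 0 | 0 | 0 | 1
0 | 0 | 0 | 1 | 0
0 | 0 | 1 | 0 | 0
0 | 0 | 1 | 1 | 1
0 | 1 | 0 | 0 | 0
0 | 1 | 0 | 1 | 1
0 | 1 | 1 | 0 | 1
0 | 1 | 1 | 1 | 0
1 | 0 | 0 | 0 | 0
1 | 0 | 0 | 1 | 1
1 | 0 | 1 | 0 | 1
1 | 0 | 1 | 1 | 0
1 | 1 | 0 | 0 | 1
1 | 1 | 0 | 1 | 0
1 | 1 | 1 | 0 | 0
1 | 1 | 1 | 1 | 1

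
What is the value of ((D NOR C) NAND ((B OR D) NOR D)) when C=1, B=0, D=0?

Substituting: ((0 NOR 1) NAND ((0 OR 0) NOR 0))
= 1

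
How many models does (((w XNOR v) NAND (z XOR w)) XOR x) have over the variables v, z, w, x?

Satisfying assignments: (0,0,0,0), (0,0,1,0), (0,1,0,1), (0,1,1,0), (1,0,0,0), (1,0,1,1), (1,1,0,0), (1,1,1,0)
Count: 8 out of 16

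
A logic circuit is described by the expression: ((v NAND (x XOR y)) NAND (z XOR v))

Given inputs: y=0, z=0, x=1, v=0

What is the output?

Substituting: ((0 NAND (1 XOR 0)) NAND (0 XOR 0))
= 1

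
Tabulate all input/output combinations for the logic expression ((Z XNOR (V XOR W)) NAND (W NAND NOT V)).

W | Z | V | Output
------------------
0 | 0 | 0 | 0
0 | 0 | 1 | 1
0 | 1 | 0 | 1
0 | 1 | 1 | 0
1 | 0 | 0 | 1
1 | 0 | 1 | 0
1 | 1 | 0 | 1
1 | 1 | 1 | 1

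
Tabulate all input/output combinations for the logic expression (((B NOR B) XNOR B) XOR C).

C | B | Output
--------------
0 | 0 | 0
0 | 1 | 0
1 | 0 | 1
1 | 1 | 1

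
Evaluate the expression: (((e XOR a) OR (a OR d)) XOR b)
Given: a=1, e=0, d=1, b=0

Substituting: (((0 XOR 1) OR (1 OR 1)) XOR 0)
= 1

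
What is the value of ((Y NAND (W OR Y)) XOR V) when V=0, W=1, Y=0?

Substituting: ((0 NAND (1 OR 0)) XOR 0)
= 1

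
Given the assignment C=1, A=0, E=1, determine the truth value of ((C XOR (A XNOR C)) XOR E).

Substituting: ((1 XOR (0 XNOR 1)) XOR 1)
= 0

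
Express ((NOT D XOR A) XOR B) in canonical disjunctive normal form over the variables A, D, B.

(NOT A AND NOT D AND NOT B) OR (NOT A AND D AND B) OR (A AND NOT D AND B) OR (A AND D AND NOT B)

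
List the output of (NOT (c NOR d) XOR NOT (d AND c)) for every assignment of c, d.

c | d | Output
--------------
0 | 0 | 1
0 | 1 | 0
1 | 0 | 0
1 | 1 | 1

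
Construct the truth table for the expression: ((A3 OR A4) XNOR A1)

A3 | A1 | A4 | Output
---------------------
0 | 0 | 0 | 1
0 | 0 | 1 | 0
0 | 1 | 0 | 0
0 | 1 | 1 | 1
1 | 0 | 0 | 0
1 | 0 | 1 | 0
1 | 1 | 0 | 1
1 | 1 | 1 | 1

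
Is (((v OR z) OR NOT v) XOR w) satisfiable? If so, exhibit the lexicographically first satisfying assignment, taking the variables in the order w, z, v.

w=0, z=0, v=0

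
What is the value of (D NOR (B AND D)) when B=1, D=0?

Substituting: (0 NOR (1 AND 0))
= 1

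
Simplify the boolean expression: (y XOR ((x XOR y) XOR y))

By XOR self-cancellation ((E XOR v) XOR v = E):
= (x XOR y)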